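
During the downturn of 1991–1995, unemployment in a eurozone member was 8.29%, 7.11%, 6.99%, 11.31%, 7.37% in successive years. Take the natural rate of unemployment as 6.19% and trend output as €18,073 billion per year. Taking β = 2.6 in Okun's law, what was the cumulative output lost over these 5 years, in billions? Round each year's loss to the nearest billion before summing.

Year 1991: gap = -2.6 × (8.29 - 6.19) = -5.46%, loss ≈ 18073 × 5.46/100 ≈ 987.
Year 1992: gap = -2.6 × (7.11 - 6.19) = -2.392%, loss ≈ 18073 × 2.392/100 ≈ 432.
Year 1993: gap = -2.6 × (6.99 - 6.19) = -2.08%, loss ≈ 18073 × 2.08/100 ≈ 376.
Year 1994: gap = -2.6 × (11.31 - 6.19) = -13.312%, loss ≈ 18073 × 13.312/100 ≈ 2406.
Year 1995: gap = -2.6 × (7.37 - 6.19) = -3.068%, loss ≈ 18073 × 3.068/100 ≈ 554.
Total lost output = 987 + 432 + 376 + 2406 + 554 = 4755 billion.

€4,755 billion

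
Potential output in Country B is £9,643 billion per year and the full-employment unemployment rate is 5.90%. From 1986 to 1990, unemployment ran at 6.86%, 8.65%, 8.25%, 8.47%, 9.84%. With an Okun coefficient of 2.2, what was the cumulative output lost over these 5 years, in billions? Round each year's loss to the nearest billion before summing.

Year 1986: gap = -2.2 × (6.86 - 5.9) = -2.112%, loss ≈ 9643 × 2.112/100 ≈ 204.
Year 1987: gap = -2.2 × (8.65 - 5.9) = -6.05%, loss ≈ 9643 × 6.05/100 ≈ 583.
Year 1988: gap = -2.2 × (8.25 - 5.9) = -5.17%, loss ≈ 9643 × 5.17/100 ≈ 499.
Year 1989: gap = -2.2 × (8.47 - 5.9) = -5.654%, loss ≈ 9643 × 5.654/100 ≈ 545.
Year 1990: gap = -2.2 × (9.84 - 5.9) = -8.668%, loss ≈ 9643 × 8.668/100 ≈ 836.
Total lost output = 204 + 583 + 499 + 545 + 836 = 2667 billion.

£2,667 billion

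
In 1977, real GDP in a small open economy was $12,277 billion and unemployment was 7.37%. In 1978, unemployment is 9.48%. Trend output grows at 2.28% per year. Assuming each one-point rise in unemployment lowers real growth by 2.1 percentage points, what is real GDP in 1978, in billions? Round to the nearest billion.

$12,013 billion

Δu = 9.48 - 7.37 = 2.11 points.
Okun's law (growth form): g_Y = g_Y* - β × Δu = 2.28 - 2.1 × (2.11) = 2.28 - 4.431 = -2.151%.
Real GDP in the next year = 12277 × (1 - 2.151/100) = 12277 × 0.97849 ≈ 12013 billion.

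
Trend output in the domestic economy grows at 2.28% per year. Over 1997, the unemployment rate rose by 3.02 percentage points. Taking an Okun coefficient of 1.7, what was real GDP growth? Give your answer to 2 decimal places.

-2.85%

Growth-rate Okun's law: g_Y = g_Y* - β × Δu.
g_Y = 2.28 - 1.7 × (3.02) = 2.28 - 5.134 = -2.854%, i.e. -2.85% to 2 d.p.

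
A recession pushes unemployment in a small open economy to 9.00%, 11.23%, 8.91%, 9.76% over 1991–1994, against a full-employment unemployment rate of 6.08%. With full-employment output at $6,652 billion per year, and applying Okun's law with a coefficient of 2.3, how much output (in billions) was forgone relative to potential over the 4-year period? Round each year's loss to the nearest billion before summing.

$2,231 billion

Year 1991: gap = -2.3 × (9 - 6.08) = -6.716%, loss ≈ 6652 × 6.716/100 ≈ 447.
Year 1992: gap = -2.3 × (11.23 - 6.08) = -11.845%, loss ≈ 6652 × 11.845/100 ≈ 788.
Year 1993: gap = -2.3 × (8.91 - 6.08) = -6.509%, loss ≈ 6652 × 6.509/100 ≈ 433.
Year 1994: gap = -2.3 × (9.76 - 6.08) = -8.464%, loss ≈ 6652 × 8.464/100 ≈ 563.
Total lost output = 447 + 788 + 433 + 563 = 2231 billion.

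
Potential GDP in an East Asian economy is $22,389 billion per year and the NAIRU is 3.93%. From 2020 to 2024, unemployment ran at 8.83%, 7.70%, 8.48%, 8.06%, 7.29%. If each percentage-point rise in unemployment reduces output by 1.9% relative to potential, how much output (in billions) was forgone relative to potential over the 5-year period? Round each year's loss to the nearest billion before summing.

Year 2020: gap = -1.9 × (8.83 - 3.93) = -9.31%, loss ≈ 22389 × 9.31/100 ≈ 2084.
Year 2021: gap = -1.9 × (7.7 - 3.93) = -7.163%, loss ≈ 22389 × 7.163/100 ≈ 1604.
Year 2022: gap = -1.9 × (8.48 - 3.93) = -8.645%, loss ≈ 22389 × 8.645/100 ≈ 1936.
Year 2023: gap = -1.9 × (8.06 - 3.93) = -7.847%, loss ≈ 22389 × 7.847/100 ≈ 1757.
Year 2024: gap = -1.9 × (7.29 - 3.93) = -6.384%, loss ≈ 22389 × 6.384/100 ≈ 1429.
Total lost output = 2084 + 1604 + 1936 + 1757 + 1429 = 8810 billion.

$8,810 billion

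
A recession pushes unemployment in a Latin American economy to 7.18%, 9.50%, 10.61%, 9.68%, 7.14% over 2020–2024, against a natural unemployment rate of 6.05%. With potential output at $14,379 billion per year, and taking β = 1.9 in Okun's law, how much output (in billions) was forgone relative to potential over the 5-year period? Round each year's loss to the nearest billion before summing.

Year 2020: gap = -1.9 × (7.18 - 6.05) = -2.147%, loss ≈ 14379 × 2.147/100 ≈ 309.
Year 2021: gap = -1.9 × (9.5 - 6.05) = -6.555%, loss ≈ 14379 × 6.555/100 ≈ 943.
Year 2022: gap = -1.9 × (10.61 - 6.05) = -8.664%, loss ≈ 14379 × 8.664/100 ≈ 1246.
Year 2023: gap = -1.9 × (9.68 - 6.05) = -6.897%, loss ≈ 14379 × 6.897/100 ≈ 992.
Year 2024: gap = -1.9 × (7.14 - 6.05) = -2.071%, loss ≈ 14379 × 2.071/100 ≈ 298.
Total lost output = 309 + 943 + 1246 + 992 + 298 = 3788 billion.

$3,788 billion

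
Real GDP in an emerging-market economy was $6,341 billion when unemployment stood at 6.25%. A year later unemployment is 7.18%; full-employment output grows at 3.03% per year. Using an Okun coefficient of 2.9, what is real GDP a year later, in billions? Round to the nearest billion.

Δu = 7.18 - 6.25 = 0.93 points.
Okun's law (growth form): g_Y = g_Y* - β × Δu = 3.03 - 2.9 × (0.93) = 3.03 - 2.697 = 0.333%.
Real GDP in the next year = 6341 × (1 + 0.333/100) = 6341 × 1.00333 ≈ 6362 billion.

$6,362 billion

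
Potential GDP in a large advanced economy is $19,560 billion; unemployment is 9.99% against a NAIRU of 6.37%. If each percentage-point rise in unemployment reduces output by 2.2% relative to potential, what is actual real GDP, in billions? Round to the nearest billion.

$18,002 billion

Unemployment gap = 9.99 - 6.37 = 3.62 points, so the output gap is -2.2 × 3.62 = -7.964%.
Actual GDP = 19560 × (1 - 7.964/100) = 19560 × 0.92036 ≈ 18002 billion.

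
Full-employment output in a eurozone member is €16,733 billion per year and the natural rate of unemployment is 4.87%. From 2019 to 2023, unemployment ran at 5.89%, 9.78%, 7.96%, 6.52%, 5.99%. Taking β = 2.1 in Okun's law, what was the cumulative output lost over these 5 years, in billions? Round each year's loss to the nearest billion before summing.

€4,143 billion

Year 2019: gap = -2.1 × (5.89 - 4.87) = -2.142%, loss ≈ 16733 × 2.142/100 ≈ 358.
Year 2020: gap = -2.1 × (9.78 - 4.87) = -10.311%, loss ≈ 16733 × 10.311/100 ≈ 1725.
Year 2021: gap = -2.1 × (7.96 - 4.87) = -6.489%, loss ≈ 16733 × 6.489/100 ≈ 1086.
Year 2022: gap = -2.1 × (6.52 - 4.87) = -3.465%, loss ≈ 16733 × 3.465/100 ≈ 580.
Year 2023: gap = -2.1 × (5.99 - 4.87) = -2.352%, loss ≈ 16733 × 2.352/100 ≈ 394.
Total lost output = 358 + 1725 + 1086 + 580 + 394 = 4143 billion.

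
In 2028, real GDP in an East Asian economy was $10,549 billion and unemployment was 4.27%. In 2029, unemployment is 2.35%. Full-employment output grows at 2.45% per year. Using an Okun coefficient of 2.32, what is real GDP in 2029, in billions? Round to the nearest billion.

Δu = 2.35 - 4.27 = -1.92 points.
Okun's law (growth form): g_Y = g_Y* - β × Δu = 2.45 - 2.32 × (-1.92) = 2.45 + 4.4544 = 6.9044%.
Real GDP in the next year = 10549 × (1 + 6.9044/100) = 10549 × 1.069044 ≈ 11277 billion.

$11,277 billion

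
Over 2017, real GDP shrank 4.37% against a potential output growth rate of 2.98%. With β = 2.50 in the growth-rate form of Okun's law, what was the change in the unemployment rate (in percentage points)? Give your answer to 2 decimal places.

Growth-rate Okun's law: g_Y = g_Y* - β × Δu, so Δu = (g_Y* - g_Y)/β.
Δu = (2.98 + 4.37)/2.50 = 7.35/2.50 = 2.94 percentage points.

2.94 percentage points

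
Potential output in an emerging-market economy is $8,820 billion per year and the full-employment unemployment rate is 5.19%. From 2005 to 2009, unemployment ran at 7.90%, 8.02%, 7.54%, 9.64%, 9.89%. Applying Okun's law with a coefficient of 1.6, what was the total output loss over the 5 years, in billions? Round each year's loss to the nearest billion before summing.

Year 2005: gap = -1.6 × (7.9 - 5.19) = -4.336%, loss ≈ 8820 × 4.336/100 ≈ 382.
Year 2006: gap = -1.6 × (8.02 - 5.19) = -4.528%, loss ≈ 8820 × 4.528/100 ≈ 399.
Year 2007: gap = -1.6 × (7.54 - 5.19) = -3.76%, loss ≈ 8820 × 3.76/100 ≈ 332.
Year 2008: gap = -1.6 × (9.64 - 5.19) = -7.12%, loss ≈ 8820 × 7.12/100 ≈ 628.
Year 2009: gap = -1.6 × (9.89 - 5.19) = -7.52%, loss ≈ 8820 × 7.52/100 ≈ 663.
Total lost output = 382 + 399 + 332 + 628 + 663 = 2404 billion.

$2,404 billion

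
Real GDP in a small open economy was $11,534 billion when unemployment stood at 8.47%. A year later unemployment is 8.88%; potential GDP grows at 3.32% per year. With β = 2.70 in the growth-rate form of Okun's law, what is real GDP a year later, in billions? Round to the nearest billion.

Δu = 8.88 - 8.47 = 0.41 points.
Okun's law (growth form): g_Y = g_Y* - β × Δu = 3.32 - 2.70 × (0.41) = 3.32 - 1.107 = 2.213%.
Real GDP in the next year = 11534 × (1 + 2.213/100) = 11534 × 1.02213 ≈ 11789 billion.

$11,789 billion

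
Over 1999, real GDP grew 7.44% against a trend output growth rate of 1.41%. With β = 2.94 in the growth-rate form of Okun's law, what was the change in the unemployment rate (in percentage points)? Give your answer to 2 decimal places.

-2.05 percentage points

Growth-rate Okun's law: g_Y = g_Y* - β × Δu, so Δu = (g_Y* - g_Y)/β.
Δu = (1.41 - 7.44)/2.94 = -6.03/2.94 = -2.05 percentage points.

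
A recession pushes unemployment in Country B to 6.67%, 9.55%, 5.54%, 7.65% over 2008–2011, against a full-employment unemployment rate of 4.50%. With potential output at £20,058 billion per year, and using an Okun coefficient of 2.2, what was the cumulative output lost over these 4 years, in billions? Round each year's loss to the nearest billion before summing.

£5,035 billion

Year 2008: gap = -2.2 × (6.67 - 4.5) = -4.774%, loss ≈ 20058 × 4.774/100 ≈ 958.
Year 2009: gap = -2.2 × (9.55 - 4.5) = -11.11%, loss ≈ 20058 × 11.11/100 ≈ 2228.
Year 2010: gap = -2.2 × (5.54 - 4.5) = -2.288%, loss ≈ 20058 × 2.288/100 ≈ 459.
Year 2011: gap = -2.2 × (7.65 - 4.5) = -6.93%, loss ≈ 20058 × 6.93/100 ≈ 1390.
Total lost output = 958 + 2228 + 459 + 1390 = 5035 billion.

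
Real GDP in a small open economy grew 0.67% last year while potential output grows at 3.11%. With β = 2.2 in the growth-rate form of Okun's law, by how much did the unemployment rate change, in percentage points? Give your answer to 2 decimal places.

1.11 percentage points

Growth-rate Okun's law: g_Y = g_Y* - β × Δu, so Δu = (g_Y* - g_Y)/β.
Δu = (3.11 - 0.67)/2.2 = 2.44/2.2 = 1.11 percentage points.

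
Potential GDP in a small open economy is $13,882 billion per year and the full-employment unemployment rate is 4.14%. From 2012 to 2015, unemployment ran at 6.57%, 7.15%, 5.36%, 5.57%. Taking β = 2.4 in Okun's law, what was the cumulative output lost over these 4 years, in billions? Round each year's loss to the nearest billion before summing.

$2,695 billion

Year 2012: gap = -2.4 × (6.57 - 4.14) = -5.832%, loss ≈ 13882 × 5.832/100 ≈ 810.
Year 2013: gap = -2.4 × (7.15 - 4.14) = -7.224%, loss ≈ 13882 × 7.224/100 ≈ 1003.
Year 2014: gap = -2.4 × (5.36 - 4.14) = -2.928%, loss ≈ 13882 × 2.928/100 ≈ 406.
Year 2015: gap = -2.4 × (5.57 - 4.14) = -3.432%, loss ≈ 13882 × 3.432/100 ≈ 476.
Total lost output = 810 + 1003 + 406 + 476 = 2695 billion.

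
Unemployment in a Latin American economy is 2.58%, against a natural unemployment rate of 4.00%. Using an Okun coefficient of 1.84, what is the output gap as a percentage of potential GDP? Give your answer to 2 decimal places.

2.61%

The unemployment gap is 2.58 - 4 = -1.42 percentage points.
Okun's law gives an output gap of -1.84 × (-1.42) = 2.6128%, i.e. 2.61% above potential.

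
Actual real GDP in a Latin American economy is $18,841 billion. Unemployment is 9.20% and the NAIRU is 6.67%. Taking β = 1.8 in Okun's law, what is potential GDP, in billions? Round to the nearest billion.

$19,740 billion

Unemployment gap = 9.2 - 6.67 = 2.53 points, so output gap = -1.8 × 2.53 = -4.554%.
Since Y = Y* × (1 + gap/100), Y* = 18841/0.95446 ≈ 19740 billion.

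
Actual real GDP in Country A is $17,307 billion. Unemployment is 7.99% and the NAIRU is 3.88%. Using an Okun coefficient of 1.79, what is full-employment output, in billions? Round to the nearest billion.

$18,681 billion

Unemployment gap = 7.99 - 3.88 = 4.11 points, so output gap = -1.79 × 4.11 = -7.3569%.
Since Y = Y* × (1 + gap/100), Y* = 17307/0.926431 ≈ 18681 billion.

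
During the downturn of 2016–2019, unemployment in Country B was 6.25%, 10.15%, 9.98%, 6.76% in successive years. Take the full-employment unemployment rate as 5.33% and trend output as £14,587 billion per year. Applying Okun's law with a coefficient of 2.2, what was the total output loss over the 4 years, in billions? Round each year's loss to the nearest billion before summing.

£3,793 billion

Year 2016: gap = -2.2 × (6.25 - 5.33) = -2.024%, loss ≈ 14587 × 2.024/100 ≈ 295.
Year 2017: gap = -2.2 × (10.15 - 5.33) = -10.604%, loss ≈ 14587 × 10.604/100 ≈ 1547.
Year 2018: gap = -2.2 × (9.98 - 5.33) = -10.23%, loss ≈ 14587 × 10.23/100 ≈ 1492.
Year 2019: gap = -2.2 × (6.76 - 5.33) = -3.146%, loss ≈ 14587 × 3.146/100 ≈ 459.
Total lost output = 295 + 1547 + 1492 + 459 = 3793 billion.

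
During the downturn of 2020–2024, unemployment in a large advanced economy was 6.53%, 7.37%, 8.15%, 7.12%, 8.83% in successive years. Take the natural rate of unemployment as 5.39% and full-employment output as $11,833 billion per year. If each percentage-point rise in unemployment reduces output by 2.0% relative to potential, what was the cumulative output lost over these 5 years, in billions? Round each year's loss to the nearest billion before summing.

$2,615 billion

Year 2020: gap = -2.0 × (6.53 - 5.39) = -2.28%, loss ≈ 11833 × 2.28/100 ≈ 270.
Year 2021: gap = -2.0 × (7.37 - 5.39) = -3.96%, loss ≈ 11833 × 3.96/100 ≈ 469.
Year 2022: gap = -2.0 × (8.15 - 5.39) = -5.52%, loss ≈ 11833 × 5.52/100 ≈ 653.
Year 2023: gap = -2.0 × (7.12 - 5.39) = -3.46%, loss ≈ 11833 × 3.46/100 ≈ 409.
Year 2024: gap = -2.0 × (8.83 - 5.39) = -6.88%, loss ≈ 11833 × 6.88/100 ≈ 814.
Total lost output = 270 + 469 + 653 + 409 + 814 = 2615 billion.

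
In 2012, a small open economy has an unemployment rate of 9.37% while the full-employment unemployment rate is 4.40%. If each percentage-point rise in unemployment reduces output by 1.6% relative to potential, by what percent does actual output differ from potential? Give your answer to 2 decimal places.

The unemployment gap is 9.37 - 4.4 = 4.97 percentage points.
Okun's law gives an output gap of -1.6 × 4.97 = -7.952%, i.e. 7.95% below potential.

-7.95%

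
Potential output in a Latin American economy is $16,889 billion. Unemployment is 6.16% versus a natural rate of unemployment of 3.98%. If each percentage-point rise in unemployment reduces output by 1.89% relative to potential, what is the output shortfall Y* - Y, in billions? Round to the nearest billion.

Output gap = -1.89 × (6.16 - 3.98) = -1.89 × 2.18 = -4.1202%.
Actual GDP ≈ 16889 × 0.958798 ≈ 16193 billion, so the shortfall is 16889 - 16193 = 696 billion.

$696 billion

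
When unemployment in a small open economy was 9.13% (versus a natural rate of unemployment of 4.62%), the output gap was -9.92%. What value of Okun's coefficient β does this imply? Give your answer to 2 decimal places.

Okun's law: output gap = -β × (u - u*).
-9.92 = -β × (9.13 - 4.62) = -β × 4.51, so β = 9.92/4.51 = 2.20.

β ≈ 2.20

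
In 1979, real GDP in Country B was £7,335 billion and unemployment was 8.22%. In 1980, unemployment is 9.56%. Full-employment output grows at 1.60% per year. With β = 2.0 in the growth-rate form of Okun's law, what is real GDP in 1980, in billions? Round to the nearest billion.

Δu = 9.56 - 8.22 = 1.34 points.
Okun's law (growth form): g_Y = g_Y* - β × Δu = 1.60 - 2.0 × (1.34) = 1.6 - 2.68 = -1.08%.
Real GDP in the next year = 7335 × (1 - 1.08/100) = 7335 × 0.9892 ≈ 7256 billion.

£7,256 billion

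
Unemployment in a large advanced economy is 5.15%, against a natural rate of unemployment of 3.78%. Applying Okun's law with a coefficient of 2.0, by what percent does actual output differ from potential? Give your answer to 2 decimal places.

The unemployment gap is 5.15 - 3.78 = 1.37 percentage points.
Okun's law gives an output gap of -2 × 1.37 = -2.74%, i.e. 2.74% below potential.

-2.74%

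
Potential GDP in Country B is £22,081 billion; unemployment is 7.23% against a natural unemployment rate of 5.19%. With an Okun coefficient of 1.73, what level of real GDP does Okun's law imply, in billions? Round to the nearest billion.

£21,302 billion

Unemployment gap = 7.23 - 5.19 = 2.04 points, so the output gap is -1.73 × 2.04 = -3.5292%.
Actual GDP = 22081 × (1 - 3.5292/100) = 22081 × 0.964708 ≈ 21302 billion.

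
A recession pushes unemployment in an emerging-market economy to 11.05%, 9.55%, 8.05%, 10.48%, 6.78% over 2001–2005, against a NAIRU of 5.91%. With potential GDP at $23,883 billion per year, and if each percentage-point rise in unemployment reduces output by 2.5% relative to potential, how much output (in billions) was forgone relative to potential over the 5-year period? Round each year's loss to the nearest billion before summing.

$9,768 billion

Year 2001: gap = -2.5 × (11.05 - 5.91) = -12.85%, loss ≈ 23883 × 12.85/100 ≈ 3069.
Year 2002: gap = -2.5 × (9.55 - 5.91) = -9.1%, loss ≈ 23883 × 9.1/100 ≈ 2173.
Year 2003: gap = -2.5 × (8.05 - 5.91) = -5.35%, loss ≈ 23883 × 5.35/100 ≈ 1278.
Year 2004: gap = -2.5 × (10.48 - 5.91) = -11.425%, loss ≈ 23883 × 11.425/100 ≈ 2729.
Year 2005: gap = -2.5 × (6.78 - 5.91) = -2.175%, loss ≈ 23883 × 2.175/100 ≈ 519.
Total lost output = 3069 + 2173 + 1278 + 2729 + 519 = 9768 billion.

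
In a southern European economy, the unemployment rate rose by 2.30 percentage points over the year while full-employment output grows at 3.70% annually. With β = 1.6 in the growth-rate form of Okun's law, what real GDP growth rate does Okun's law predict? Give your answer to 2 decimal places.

0.02%

Growth-rate Okun's law: g_Y = g_Y* - β × Δu.
g_Y = 3.70 - 1.6 × (2.30) = 3.7 - 3.68 = 0.02%, i.e. 0.02% to 2 d.p.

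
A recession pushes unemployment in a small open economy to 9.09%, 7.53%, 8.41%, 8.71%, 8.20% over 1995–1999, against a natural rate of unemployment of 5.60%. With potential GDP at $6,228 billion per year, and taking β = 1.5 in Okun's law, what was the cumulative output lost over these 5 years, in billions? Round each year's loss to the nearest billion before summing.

$1,303 billion

Year 1995: gap = -1.5 × (9.09 - 5.6) = -5.235%, loss ≈ 6228 × 5.235/100 ≈ 326.
Year 1996: gap = -1.5 × (7.53 - 5.6) = -2.895%, loss ≈ 6228 × 2.895/100 ≈ 180.
Year 1997: gap = -1.5 × (8.41 - 5.6) = -4.215%, loss ≈ 6228 × 4.215/100 ≈ 263.
Year 1998: gap = -1.5 × (8.71 - 5.6) = -4.665%, loss ≈ 6228 × 4.665/100 ≈ 291.
Year 1999: gap = -1.5 × (8.2 - 5.6) = -3.9%, loss ≈ 6228 × 3.9/100 ≈ 243.
Total lost output = 326 + 180 + 263 + 291 + 243 = 1303 billion.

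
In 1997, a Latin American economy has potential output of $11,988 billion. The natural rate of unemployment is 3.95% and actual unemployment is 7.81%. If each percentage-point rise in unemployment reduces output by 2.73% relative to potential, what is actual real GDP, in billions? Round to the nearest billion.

$10,725 billion

Unemployment gap = 7.81 - 3.95 = 3.86 points, so the output gap is -2.73 × 3.86 = -10.5378%.
Actual GDP = 11988 × (1 - 10.5378/100) = 11988 × 0.894622 ≈ 10725 billion.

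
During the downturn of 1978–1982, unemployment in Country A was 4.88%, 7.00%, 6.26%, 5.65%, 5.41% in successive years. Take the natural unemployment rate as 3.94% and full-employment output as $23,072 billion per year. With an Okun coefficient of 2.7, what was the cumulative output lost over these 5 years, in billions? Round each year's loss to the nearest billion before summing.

Year 1978: gap = -2.7 × (4.88 - 3.94) = -2.538%, loss ≈ 23072 × 2.538/100 ≈ 586.
Year 1979: gap = -2.7 × (7 - 3.94) = -8.262%, loss ≈ 23072 × 8.262/100 ≈ 1906.
Year 1980: gap = -2.7 × (6.26 - 3.94) = -6.264%, loss ≈ 23072 × 6.264/100 ≈ 1445.
Year 1981: gap = -2.7 × (5.65 - 3.94) = -4.617%, loss ≈ 23072 × 4.617/100 ≈ 1065.
Year 1982: gap = -2.7 × (5.41 - 3.94) = -3.969%, loss ≈ 23072 × 3.969/100 ≈ 916.
Total lost output = 586 + 1906 + 1445 + 1065 + 916 = 5918 billion.

$5,918 billion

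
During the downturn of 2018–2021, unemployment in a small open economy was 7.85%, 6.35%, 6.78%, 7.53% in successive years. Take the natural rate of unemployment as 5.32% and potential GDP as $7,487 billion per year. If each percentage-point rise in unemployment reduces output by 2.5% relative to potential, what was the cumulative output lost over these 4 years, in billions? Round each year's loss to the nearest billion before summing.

$1,354 billion

Year 2018: gap = -2.5 × (7.85 - 5.32) = -6.325%, loss ≈ 7487 × 6.325/100 ≈ 474.
Year 2019: gap = -2.5 × (6.35 - 5.32) = -2.575%, loss ≈ 7487 × 2.575/100 ≈ 193.
Year 2020: gap = -2.5 × (6.78 - 5.32) = -3.65%, loss ≈ 7487 × 3.65/100 ≈ 273.
Year 2021: gap = -2.5 × (7.53 - 5.32) = -5.525%, loss ≈ 7487 × 5.525/100 ≈ 414.
Total lost output = 474 + 193 + 273 + 414 = 1354 billion.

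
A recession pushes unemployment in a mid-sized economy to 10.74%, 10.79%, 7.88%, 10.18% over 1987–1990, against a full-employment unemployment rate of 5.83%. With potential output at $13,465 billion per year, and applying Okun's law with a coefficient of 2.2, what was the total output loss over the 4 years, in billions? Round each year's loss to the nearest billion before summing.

Year 1987: gap = -2.2 × (10.74 - 5.83) = -10.802%, loss ≈ 13465 × 10.802/100 ≈ 1454.
Year 1988: gap = -2.2 × (10.79 - 5.83) = -10.912%, loss ≈ 13465 × 10.912/100 ≈ 1469.
Year 1989: gap = -2.2 × (7.88 - 5.83) = -4.51%, loss ≈ 13465 × 4.51/100 ≈ 607.
Year 1990: gap = -2.2 × (10.18 - 5.83) = -9.57%, loss ≈ 13465 × 9.57/100 ≈ 1289.
Total lost output = 1454 + 1469 + 607 + 1289 = 4819 billion.

$4,819 billion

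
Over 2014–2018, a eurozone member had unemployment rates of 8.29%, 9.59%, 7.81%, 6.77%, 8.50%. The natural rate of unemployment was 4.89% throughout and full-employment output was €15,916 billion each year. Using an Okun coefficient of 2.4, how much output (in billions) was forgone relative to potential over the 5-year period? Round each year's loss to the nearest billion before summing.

Year 2014: gap = -2.4 × (8.29 - 4.89) = -8.16%, loss ≈ 15916 × 8.16/100 ≈ 1299.
Year 2015: gap = -2.4 × (9.59 - 4.89) = -11.28%, loss ≈ 15916 × 11.28/100 ≈ 1795.
Year 2016: gap = -2.4 × (7.81 - 4.89) = -7.008%, loss ≈ 15916 × 7.008/100 ≈ 1115.
Year 2017: gap = -2.4 × (6.77 - 4.89) = -4.512%, loss ≈ 15916 × 4.512/100 ≈ 718.
Year 2018: gap = -2.4 × (8.5 - 4.89) = -8.664%, loss ≈ 15916 × 8.664/100 ≈ 1379.
Total lost output = 1299 + 1795 + 1115 + 718 + 1379 = 6306 billion.

€6,306 billion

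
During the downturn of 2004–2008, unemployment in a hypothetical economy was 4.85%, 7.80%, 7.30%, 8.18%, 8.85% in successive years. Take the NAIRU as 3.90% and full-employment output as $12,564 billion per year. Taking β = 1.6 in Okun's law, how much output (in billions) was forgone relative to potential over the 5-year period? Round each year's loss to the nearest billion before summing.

$3,513 billion

Year 2004: gap = -1.6 × (4.85 - 3.9) = -1.52%, loss ≈ 12564 × 1.52/100 ≈ 191.
Year 2005: gap = -1.6 × (7.8 - 3.9) = -6.24%, loss ≈ 12564 × 6.24/100 ≈ 784.
Year 2006: gap = -1.6 × (7.3 - 3.9) = -5.44%, loss ≈ 12564 × 5.44/100 ≈ 683.
Year 2007: gap = -1.6 × (8.18 - 3.9) = -6.848%, loss ≈ 12564 × 6.848/100 ≈ 860.
Year 2008: gap = -1.6 × (8.85 - 3.9) = -7.92%, loss ≈ 12564 × 7.92/100 ≈ 995.
Total lost output = 191 + 784 + 683 + 860 + 995 = 3513 billion.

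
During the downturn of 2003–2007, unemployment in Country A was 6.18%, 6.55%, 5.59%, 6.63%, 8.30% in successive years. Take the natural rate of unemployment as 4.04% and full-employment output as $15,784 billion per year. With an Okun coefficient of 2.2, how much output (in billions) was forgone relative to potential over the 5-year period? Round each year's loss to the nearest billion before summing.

Year 2003: gap = -2.2 × (6.18 - 4.04) = -4.708%, loss ≈ 15784 × 4.708/100 ≈ 743.
Year 2004: gap = -2.2 × (6.55 - 4.04) = -5.522%, loss ≈ 15784 × 5.522/100 ≈ 872.
Year 2005: gap = -2.2 × (5.59 - 4.04) = -3.41%, loss ≈ 15784 × 3.41/100 ≈ 538.
Year 2006: gap = -2.2 × (6.63 - 4.04) = -5.698%, loss ≈ 15784 × 5.698/100 ≈ 899.
Year 2007: gap = -2.2 × (8.3 - 4.04) = -9.372%, loss ≈ 15784 × 9.372/100 ≈ 1479.
Total lost output = 743 + 872 + 538 + 899 + 1479 = 4531 billion.

$4,531 billion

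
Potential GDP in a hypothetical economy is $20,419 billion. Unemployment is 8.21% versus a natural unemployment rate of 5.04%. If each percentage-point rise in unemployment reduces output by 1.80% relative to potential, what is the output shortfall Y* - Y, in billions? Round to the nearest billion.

$1,165 billion

Output gap = -1.80 × (8.21 - 5.04) = -1.8 × 3.17 = -5.706%.
Actual GDP ≈ 20419 × 0.94294 ≈ 19254 billion, so the shortfall is 20419 - 19254 = 1165 billion.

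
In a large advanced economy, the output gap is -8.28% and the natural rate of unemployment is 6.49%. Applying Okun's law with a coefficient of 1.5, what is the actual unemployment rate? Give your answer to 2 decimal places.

12.01%

From Okun's law, u - u* = -(output gap)/β = -(-8.28)/1.5 = 5.52 points.
So u = 6.49 + 5.52 = 12.01%.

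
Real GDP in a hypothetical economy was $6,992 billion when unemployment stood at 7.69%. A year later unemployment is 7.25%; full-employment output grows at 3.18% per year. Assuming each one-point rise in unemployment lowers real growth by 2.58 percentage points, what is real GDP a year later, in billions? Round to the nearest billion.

$7,294 billion

Δu = 7.25 - 7.69 = -0.44 points.
Okun's law (growth form): g_Y = g_Y* - β × Δu = 3.18 - 2.58 × (-0.44) = 3.18 + 1.1352 = 4.3152%.
Real GDP in the next year = 6992 × (1 + 4.3152/100) = 6992 × 1.043152 ≈ 7294 billion.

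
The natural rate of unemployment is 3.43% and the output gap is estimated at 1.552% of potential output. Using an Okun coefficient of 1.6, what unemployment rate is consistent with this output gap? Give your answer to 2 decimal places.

From Okun's law, u - u* = -(output gap)/β = -(1.552)/1.6 = -0.97 points.
So u = 3.43 - 0.97 = 2.46%.

2.46%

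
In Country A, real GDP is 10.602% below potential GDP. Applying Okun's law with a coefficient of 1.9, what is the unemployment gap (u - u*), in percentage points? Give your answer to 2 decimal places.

Okun's law: output gap = -β × (u - u*), so u - u* = -(output gap)/β.
u - u* = -(-10.602)/1.9 = 5.58 percentage points.

5.58 percentage points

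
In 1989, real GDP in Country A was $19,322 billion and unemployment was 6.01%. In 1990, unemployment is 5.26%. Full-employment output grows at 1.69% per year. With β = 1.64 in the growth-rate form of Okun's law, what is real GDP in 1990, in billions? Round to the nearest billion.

$19,886 billion

Δu = 5.26 - 6.01 = -0.75 points.
Okun's law (growth form): g_Y = g_Y* - β × Δu = 1.69 - 1.64 × (-0.75) = 1.69 + 1.23 = 2.92%.
Real GDP in the next year = 19322 × (1 + 2.92/100) = 19322 × 1.0292 ≈ 19886 billion.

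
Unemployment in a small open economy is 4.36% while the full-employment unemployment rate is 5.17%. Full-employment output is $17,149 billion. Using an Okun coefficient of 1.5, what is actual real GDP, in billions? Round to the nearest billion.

Unemployment gap = 4.36 - 5.17 = -0.81 points, so the output gap is -1.5 × (-0.81) = 1.215%.
Actual GDP = 17149 × (1 + 1.215/100) = 17149 × 1.01215 ≈ 17357 billion.

$17,357 billion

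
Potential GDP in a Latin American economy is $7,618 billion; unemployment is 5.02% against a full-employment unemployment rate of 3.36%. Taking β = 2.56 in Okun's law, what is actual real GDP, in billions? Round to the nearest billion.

$7,294 billion

Unemployment gap = 5.02 - 3.36 = 1.66 points, so the output gap is -2.56 × 1.66 = -4.2496%.
Actual GDP = 7618 × (1 - 4.2496/100) = 7618 × 0.957504 ≈ 7294 billion.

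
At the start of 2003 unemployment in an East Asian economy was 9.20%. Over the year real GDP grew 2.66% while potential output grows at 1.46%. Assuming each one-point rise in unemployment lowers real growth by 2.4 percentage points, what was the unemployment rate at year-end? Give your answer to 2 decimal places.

Growth-rate Okun's law: g_Y = g_Y* - β × Δu, so Δu = (g_Y* - g_Y)/β.
Δu = (1.46 - 2.66)/2.4 = -1.2/2.4 = -0.50 percentage points.
Year-end unemployment = 9.2 - 0.5 = 8.70%.

8.70%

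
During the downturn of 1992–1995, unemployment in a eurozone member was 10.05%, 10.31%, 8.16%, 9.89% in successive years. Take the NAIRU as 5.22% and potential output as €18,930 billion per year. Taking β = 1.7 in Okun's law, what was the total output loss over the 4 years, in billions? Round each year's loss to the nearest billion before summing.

€5,641 billion

Year 1992: gap = -1.7 × (10.05 - 5.22) = -8.211%, loss ≈ 18930 × 8.211/100 ≈ 1554.
Year 1993: gap = -1.7 × (10.31 - 5.22) = -8.653%, loss ≈ 18930 × 8.653/100 ≈ 1638.
Year 1994: gap = -1.7 × (8.16 - 5.22) = -4.998%, loss ≈ 18930 × 4.998/100 ≈ 946.
Year 1995: gap = -1.7 × (9.89 - 5.22) = -7.939%, loss ≈ 18930 × 7.939/100 ≈ 1503.
Total lost output = 1554 + 1638 + 946 + 1503 = 5641 billion.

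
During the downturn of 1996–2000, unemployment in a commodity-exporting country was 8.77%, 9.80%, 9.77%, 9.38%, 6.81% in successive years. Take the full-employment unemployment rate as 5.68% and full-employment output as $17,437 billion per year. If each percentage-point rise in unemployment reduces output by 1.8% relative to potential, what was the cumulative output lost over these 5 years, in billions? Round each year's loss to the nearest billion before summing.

Year 1996: gap = -1.8 × (8.77 - 5.68) = -5.562%, loss ≈ 17437 × 5.562/100 ≈ 970.
Year 1997: gap = -1.8 × (9.8 - 5.68) = -7.416%, loss ≈ 17437 × 7.416/100 ≈ 1293.
Year 1998: gap = -1.8 × (9.77 - 5.68) = -7.362%, loss ≈ 17437 × 7.362/100 ≈ 1284.
Year 1999: gap = -1.8 × (9.38 - 5.68) = -6.66%, loss ≈ 17437 × 6.66/100 ≈ 1161.
Year 2000: gap = -1.8 × (6.81 - 5.68) = -2.034%, loss ≈ 17437 × 2.034/100 ≈ 355.
Total lost output = 970 + 1293 + 1284 + 1161 + 355 = 5063 billion.

$5,063 billion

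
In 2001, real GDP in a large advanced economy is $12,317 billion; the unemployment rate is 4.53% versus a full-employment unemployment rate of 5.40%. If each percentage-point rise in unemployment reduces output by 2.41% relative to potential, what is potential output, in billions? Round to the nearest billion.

Unemployment gap = 4.53 - 5.4 = -0.87 points, so output gap = -2.41 × (-0.87) = 2.0967%.
Since Y = Y* × (1 + gap/100), Y* = 12317/1.020967 ≈ 12064 billion.

$12,064 billion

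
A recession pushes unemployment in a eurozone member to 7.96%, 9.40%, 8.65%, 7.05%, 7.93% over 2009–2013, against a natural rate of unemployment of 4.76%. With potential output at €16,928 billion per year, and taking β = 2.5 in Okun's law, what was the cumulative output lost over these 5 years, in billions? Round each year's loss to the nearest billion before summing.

Year 2009: gap = -2.5 × (7.96 - 4.76) = -8%, loss ≈ 16928 × 8/100 ≈ 1354.
Year 2010: gap = -2.5 × (9.4 - 4.76) = -11.6%, loss ≈ 16928 × 11.6/100 ≈ 1964.
Year 2011: gap = -2.5 × (8.65 - 4.76) = -9.725%, loss ≈ 16928 × 9.725/100 ≈ 1646.
Year 2012: gap = -2.5 × (7.05 - 4.76) = -5.725%, loss ≈ 16928 × 5.725/100 ≈ 969.
Year 2013: gap = -2.5 × (7.93 - 4.76) = -7.925%, loss ≈ 16928 × 7.925/100 ≈ 1342.
Total lost output = 1354 + 1964 + 1646 + 969 + 1342 = 7275 billion.

€7,275 billion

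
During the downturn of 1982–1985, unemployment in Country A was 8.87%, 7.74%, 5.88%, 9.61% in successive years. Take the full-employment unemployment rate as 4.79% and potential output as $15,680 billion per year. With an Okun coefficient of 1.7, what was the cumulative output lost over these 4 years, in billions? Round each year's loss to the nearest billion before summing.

$3,450 billion

Year 1982: gap = -1.7 × (8.87 - 4.79) = -6.936%, loss ≈ 15680 × 6.936/100 ≈ 1088.
Year 1983: gap = -1.7 × (7.74 - 4.79) = -5.015%, loss ≈ 15680 × 5.015/100 ≈ 786.
Year 1984: gap = -1.7 × (5.88 - 4.79) = -1.853%, loss ≈ 15680 × 1.853/100 ≈ 291.
Year 1985: gap = -1.7 × (9.61 - 4.79) = -8.194%, loss ≈ 15680 × 8.194/100 ≈ 1285.
Total lost output = 1088 + 786 + 291 + 1285 = 3450 billion.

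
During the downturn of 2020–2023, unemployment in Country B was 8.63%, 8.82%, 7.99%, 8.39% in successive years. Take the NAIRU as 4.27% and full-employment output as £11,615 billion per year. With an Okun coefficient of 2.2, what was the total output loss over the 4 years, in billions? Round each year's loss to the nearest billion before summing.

Year 2020: gap = -2.2 × (8.63 - 4.27) = -9.592%, loss ≈ 11615 × 9.592/100 ≈ 1114.
Year 2021: gap = -2.2 × (8.82 - 4.27) = -10.01%, loss ≈ 11615 × 10.01/100 ≈ 1163.
Year 2022: gap = -2.2 × (7.99 - 4.27) = -8.184%, loss ≈ 11615 × 8.184/100 ≈ 951.
Year 2023: gap = -2.2 × (8.39 - 4.27) = -9.064%, loss ≈ 11615 × 9.064/100 ≈ 1053.
Total lost output = 1114 + 1163 + 951 + 1053 = 4281 billion.

£4,281 billion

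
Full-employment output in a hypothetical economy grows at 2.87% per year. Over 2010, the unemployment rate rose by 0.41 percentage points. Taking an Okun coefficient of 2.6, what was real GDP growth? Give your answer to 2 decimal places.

1.80%

Growth-rate Okun's law: g_Y = g_Y* - β × Δu.
g_Y = 2.87 - 2.6 × (0.41) = 2.87 - 1.066 = 1.804%, i.e. 1.80% to 2 d.p.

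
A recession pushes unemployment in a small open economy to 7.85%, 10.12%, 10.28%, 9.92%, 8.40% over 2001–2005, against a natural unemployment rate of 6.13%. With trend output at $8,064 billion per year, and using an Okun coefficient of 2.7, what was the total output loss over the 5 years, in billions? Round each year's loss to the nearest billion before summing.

$3,466 billion

Year 2001: gap = -2.7 × (7.85 - 6.13) = -4.644%, loss ≈ 8064 × 4.644/100 ≈ 374.
Year 2002: gap = -2.7 × (10.12 - 6.13) = -10.773%, loss ≈ 8064 × 10.773/100 ≈ 869.
Year 2003: gap = -2.7 × (10.28 - 6.13) = -11.205%, loss ≈ 8064 × 11.205/100 ≈ 904.
Year 2004: gap = -2.7 × (9.92 - 6.13) = -10.233%, loss ≈ 8064 × 10.233/100 ≈ 825.
Year 2005: gap = -2.7 × (8.4 - 6.13) = -6.129%, loss ≈ 8064 × 6.129/100 ≈ 494.
Total lost output = 374 + 869 + 904 + 825 + 494 = 3466 billion.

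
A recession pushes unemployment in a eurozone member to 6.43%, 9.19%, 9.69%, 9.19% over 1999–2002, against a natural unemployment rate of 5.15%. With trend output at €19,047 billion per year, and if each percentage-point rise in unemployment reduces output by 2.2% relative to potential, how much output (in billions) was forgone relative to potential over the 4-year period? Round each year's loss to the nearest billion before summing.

Year 1999: gap = -2.2 × (6.43 - 5.15) = -2.816%, loss ≈ 19047 × 2.816/100 ≈ 536.
Year 2000: gap = -2.2 × (9.19 - 5.15) = -8.888%, loss ≈ 19047 × 8.888/100 ≈ 1693.
Year 2001: gap = -2.2 × (9.69 - 5.15) = -9.988%, loss ≈ 19047 × 9.988/100 ≈ 1902.
Year 2002: gap = -2.2 × (9.19 - 5.15) = -8.888%, loss ≈ 19047 × 8.888/100 ≈ 1693.
Total lost output = 536 + 1693 + 1902 + 1693 = 5824 billion.

€5,824 billion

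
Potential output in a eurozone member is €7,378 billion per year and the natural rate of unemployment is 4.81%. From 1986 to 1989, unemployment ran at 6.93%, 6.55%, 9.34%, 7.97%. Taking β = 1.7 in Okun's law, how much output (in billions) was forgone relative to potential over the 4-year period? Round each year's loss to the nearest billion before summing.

Year 1986: gap = -1.7 × (6.93 - 4.81) = -3.604%, loss ≈ 7378 × 3.604/100 ≈ 266.
Year 1987: gap = -1.7 × (6.55 - 4.81) = -2.958%, loss ≈ 7378 × 2.958/100 ≈ 218.
Year 1988: gap = -1.7 × (9.34 - 4.81) = -7.701%, loss ≈ 7378 × 7.701/100 ≈ 568.
Year 1989: gap = -1.7 × (7.97 - 4.81) = -5.372%, loss ≈ 7378 × 5.372/100 ≈ 396.
Total lost output = 266 + 218 + 568 + 396 = 1448 billion.

€1,448 billion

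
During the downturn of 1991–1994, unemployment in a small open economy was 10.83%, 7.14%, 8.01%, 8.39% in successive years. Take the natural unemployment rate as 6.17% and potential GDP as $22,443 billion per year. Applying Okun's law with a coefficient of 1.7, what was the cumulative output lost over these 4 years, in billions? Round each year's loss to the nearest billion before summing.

Year 1991: gap = -1.7 × (10.83 - 6.17) = -7.922%, loss ≈ 22443 × 7.922/100 ≈ 1778.
Year 1992: gap = -1.7 × (7.14 - 6.17) = -1.649%, loss ≈ 22443 × 1.649/100 ≈ 370.
Year 1993: gap = -1.7 × (8.01 - 6.17) = -3.128%, loss ≈ 22443 × 3.128/100 ≈ 702.
Year 1994: gap = -1.7 × (8.39 - 6.17) = -3.774%, loss ≈ 22443 × 3.774/100 ≈ 847.
Total lost output = 1778 + 370 + 702 + 847 = 3697 billion.

$3,697 billion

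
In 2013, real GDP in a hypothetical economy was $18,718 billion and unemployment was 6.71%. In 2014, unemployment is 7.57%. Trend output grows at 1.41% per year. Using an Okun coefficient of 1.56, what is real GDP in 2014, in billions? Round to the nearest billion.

$18,731 billion

Δu = 7.57 - 6.71 = 0.86 points.
Okun's law (growth form): g_Y = g_Y* - β × Δu = 1.41 - 1.56 × (0.86) = 1.41 - 1.3416 = 0.0684%.
Real GDP in the next year = 18718 × (1 + 0.0684/100) = 18718 × 1.000684 ≈ 18731 billion.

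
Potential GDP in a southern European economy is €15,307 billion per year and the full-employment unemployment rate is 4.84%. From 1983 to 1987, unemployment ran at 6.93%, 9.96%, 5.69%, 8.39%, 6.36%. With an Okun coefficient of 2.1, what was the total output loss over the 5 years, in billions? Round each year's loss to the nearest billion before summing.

€4,221 billion

Year 1983: gap = -2.1 × (6.93 - 4.84) = -4.389%, loss ≈ 15307 × 4.389/100 ≈ 672.
Year 1984: gap = -2.1 × (9.96 - 4.84) = -10.752%, loss ≈ 15307 × 10.752/100 ≈ 1646.
Year 1985: gap = -2.1 × (5.69 - 4.84) = -1.785%, loss ≈ 15307 × 1.785/100 ≈ 273.
Year 1986: gap = -2.1 × (8.39 - 4.84) = -7.455%, loss ≈ 15307 × 7.455/100 ≈ 1141.
Year 1987: gap = -2.1 × (6.36 - 4.84) = -3.192%, loss ≈ 15307 × 3.192/100 ≈ 489.
Total lost output = 672 + 1646 + 273 + 1141 + 489 = 4221 billion.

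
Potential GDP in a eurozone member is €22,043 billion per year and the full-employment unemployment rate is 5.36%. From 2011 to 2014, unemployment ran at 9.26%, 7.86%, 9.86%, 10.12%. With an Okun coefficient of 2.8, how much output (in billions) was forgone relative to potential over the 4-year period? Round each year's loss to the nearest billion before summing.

€9,665 billion

Year 2011: gap = -2.8 × (9.26 - 5.36) = -10.92%, loss ≈ 22043 × 10.92/100 ≈ 2407.
Year 2012: gap = -2.8 × (7.86 - 5.36) = -7%, loss ≈ 22043 × 7/100 ≈ 1543.
Year 2013: gap = -2.8 × (9.86 - 5.36) = -12.6%, loss ≈ 22043 × 12.6/100 ≈ 2777.
Year 2014: gap = -2.8 × (10.12 - 5.36) = -13.328%, loss ≈ 22043 × 13.328/100 ≈ 2938.
Total lost output = 2407 + 1543 + 2777 + 2938 = 9665 billion.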